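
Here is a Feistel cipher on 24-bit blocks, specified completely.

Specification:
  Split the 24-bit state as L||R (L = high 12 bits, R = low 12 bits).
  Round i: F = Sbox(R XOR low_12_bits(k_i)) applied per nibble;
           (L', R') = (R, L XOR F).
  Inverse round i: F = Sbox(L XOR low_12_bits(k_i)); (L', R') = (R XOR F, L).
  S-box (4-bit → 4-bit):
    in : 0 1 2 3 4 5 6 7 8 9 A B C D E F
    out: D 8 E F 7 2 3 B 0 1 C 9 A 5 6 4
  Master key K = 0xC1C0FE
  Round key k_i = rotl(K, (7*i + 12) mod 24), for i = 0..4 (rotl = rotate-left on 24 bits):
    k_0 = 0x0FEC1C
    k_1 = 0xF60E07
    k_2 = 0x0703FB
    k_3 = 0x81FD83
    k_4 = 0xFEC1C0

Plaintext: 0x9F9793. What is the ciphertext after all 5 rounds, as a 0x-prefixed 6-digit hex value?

0xECEACC

s_0 = plaintext = 0x9F9793
s_1 = Round(s_0, k_0) = 0x7930FD
s_2 = Round(s_1, k_1) = 0x0FD1DF
s_3 = Round(s_2, k_2) = 0x1DFE1A
s_4 = Round(s_3, k_3) = 0xE1AECE
s_5 = Round(s_4, k_4) = 0xECEACC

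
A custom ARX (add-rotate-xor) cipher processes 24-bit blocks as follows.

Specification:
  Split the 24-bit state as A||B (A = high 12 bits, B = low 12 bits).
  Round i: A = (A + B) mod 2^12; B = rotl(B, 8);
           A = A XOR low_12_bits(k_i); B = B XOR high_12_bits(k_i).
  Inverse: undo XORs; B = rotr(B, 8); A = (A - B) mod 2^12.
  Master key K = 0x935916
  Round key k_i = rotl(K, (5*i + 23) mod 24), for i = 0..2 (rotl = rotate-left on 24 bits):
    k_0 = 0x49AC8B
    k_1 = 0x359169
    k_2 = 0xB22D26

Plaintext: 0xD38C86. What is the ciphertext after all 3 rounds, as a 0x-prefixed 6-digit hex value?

0x54C735

s_0 = plaintext = 0xD38C86
s_1 = Round(s_0, k_0) = 0x535252
s_2 = Round(s_1, k_1) = 0x6EE17C
s_3 = Round(s_2, k_2) = 0x54C735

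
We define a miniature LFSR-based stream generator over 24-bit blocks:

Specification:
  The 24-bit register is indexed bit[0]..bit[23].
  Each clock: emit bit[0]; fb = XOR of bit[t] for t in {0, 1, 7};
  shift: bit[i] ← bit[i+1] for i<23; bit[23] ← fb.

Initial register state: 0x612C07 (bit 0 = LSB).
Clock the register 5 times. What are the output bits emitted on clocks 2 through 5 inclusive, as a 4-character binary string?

reg_0 = 0x612C07
clock 1: out=1, reg = 0x309603
clock 2: out=1, reg = 0x184B01
clock 3: out=1, reg = 0x8C2580
clock 4: out=0, reg = 0xC612C0
clock 5: out=0, reg = 0xE30960

1100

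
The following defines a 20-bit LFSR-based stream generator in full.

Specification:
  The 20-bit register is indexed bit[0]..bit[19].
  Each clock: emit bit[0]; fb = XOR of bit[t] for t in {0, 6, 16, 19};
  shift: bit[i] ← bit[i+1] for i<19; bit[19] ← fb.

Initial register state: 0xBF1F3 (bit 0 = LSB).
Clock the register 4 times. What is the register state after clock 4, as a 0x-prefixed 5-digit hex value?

reg_0 = 0xBF1F3
clock 1: out=1, reg = 0x5F8F9
clock 2: out=1, reg = 0xAFC7C
clock 3: out=0, reg = 0x57E3E
clock 4: out=0, reg = 0xABF1F

0xABF1F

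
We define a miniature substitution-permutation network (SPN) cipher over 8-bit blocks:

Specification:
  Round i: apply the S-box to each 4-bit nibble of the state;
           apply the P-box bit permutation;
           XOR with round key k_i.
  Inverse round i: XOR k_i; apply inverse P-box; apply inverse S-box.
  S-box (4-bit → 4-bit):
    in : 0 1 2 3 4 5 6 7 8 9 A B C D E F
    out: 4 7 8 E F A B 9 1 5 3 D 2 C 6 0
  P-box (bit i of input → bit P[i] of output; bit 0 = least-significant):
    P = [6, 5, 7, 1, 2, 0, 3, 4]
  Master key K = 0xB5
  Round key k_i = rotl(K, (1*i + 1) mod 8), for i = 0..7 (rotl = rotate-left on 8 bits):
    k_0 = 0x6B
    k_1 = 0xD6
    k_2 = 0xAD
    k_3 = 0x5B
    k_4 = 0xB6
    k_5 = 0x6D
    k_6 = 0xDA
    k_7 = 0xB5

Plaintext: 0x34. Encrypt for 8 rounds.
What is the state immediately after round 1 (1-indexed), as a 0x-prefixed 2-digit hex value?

0x90

s_0 = plaintext = 0x34
s_1 = Round(s_0, k_0) = 0x90
s_2 = Round(s_1, k_1) = 0x5A
s_3 = Round(s_2, k_2) = 0xDC
s_4 = Round(s_3, k_3) = 0x63
s_5 = Round(s_4, k_4) = 0x01
s_6 = Round(s_5, k_5) = 0x85
s_7 = Round(s_6, k_6) = 0xFC
s_8 = Round(s_7, k_7) = 0x95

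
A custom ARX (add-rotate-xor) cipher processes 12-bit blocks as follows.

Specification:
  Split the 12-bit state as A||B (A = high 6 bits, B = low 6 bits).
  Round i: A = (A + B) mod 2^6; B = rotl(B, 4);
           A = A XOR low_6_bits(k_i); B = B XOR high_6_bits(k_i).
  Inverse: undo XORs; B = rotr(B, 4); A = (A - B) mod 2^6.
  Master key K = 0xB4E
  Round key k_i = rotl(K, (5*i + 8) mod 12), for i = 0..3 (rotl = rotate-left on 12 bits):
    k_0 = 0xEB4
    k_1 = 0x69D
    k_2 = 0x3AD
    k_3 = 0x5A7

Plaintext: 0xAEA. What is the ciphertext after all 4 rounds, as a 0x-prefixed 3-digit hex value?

s_0 = plaintext = 0xAEA
s_1 = Round(s_0, k_0) = 0x850
s_2 = Round(s_1, k_1) = 0xB1E
s_3 = Round(s_2, k_2) = 0x9E9
s_4 = Round(s_3, k_3) = 0xDCC

0xDCC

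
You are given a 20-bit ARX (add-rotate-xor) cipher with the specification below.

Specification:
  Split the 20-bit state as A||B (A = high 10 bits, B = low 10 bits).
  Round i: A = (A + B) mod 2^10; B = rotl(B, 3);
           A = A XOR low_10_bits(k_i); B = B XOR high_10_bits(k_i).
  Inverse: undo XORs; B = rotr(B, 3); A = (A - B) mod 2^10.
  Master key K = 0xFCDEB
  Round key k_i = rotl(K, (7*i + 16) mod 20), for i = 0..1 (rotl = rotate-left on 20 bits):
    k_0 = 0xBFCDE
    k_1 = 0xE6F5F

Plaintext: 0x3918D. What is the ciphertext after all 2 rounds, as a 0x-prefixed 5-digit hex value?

0x8733E

s_0 = plaintext = 0x3918D
s_1 = Round(s_0, k_0) = 0xABE94
s_2 = Round(s_1, k_1) = 0x8733E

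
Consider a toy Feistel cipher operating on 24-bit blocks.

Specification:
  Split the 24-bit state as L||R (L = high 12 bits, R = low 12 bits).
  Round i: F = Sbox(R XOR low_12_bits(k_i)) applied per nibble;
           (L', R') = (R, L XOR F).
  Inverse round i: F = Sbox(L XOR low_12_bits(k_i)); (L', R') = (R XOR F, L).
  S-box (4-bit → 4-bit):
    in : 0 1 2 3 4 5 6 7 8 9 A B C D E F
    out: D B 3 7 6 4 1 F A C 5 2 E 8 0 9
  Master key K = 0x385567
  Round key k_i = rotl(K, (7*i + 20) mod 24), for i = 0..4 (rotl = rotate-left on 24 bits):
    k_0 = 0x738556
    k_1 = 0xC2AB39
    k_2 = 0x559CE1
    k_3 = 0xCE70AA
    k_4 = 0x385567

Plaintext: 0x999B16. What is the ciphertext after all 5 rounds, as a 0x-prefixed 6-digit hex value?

0x1F198C

s_0 = plaintext = 0x999B16
s_1 = Round(s_0, k_0) = 0xB169F4
s_2 = Round(s_1, k_1) = 0x9F48FE
s_3 = Round(s_2, k_2) = 0x8FEF4D
s_4 = Round(s_3, k_3) = 0xF4D1F1
s_5 = Round(s_4, k_4) = 0x1F198C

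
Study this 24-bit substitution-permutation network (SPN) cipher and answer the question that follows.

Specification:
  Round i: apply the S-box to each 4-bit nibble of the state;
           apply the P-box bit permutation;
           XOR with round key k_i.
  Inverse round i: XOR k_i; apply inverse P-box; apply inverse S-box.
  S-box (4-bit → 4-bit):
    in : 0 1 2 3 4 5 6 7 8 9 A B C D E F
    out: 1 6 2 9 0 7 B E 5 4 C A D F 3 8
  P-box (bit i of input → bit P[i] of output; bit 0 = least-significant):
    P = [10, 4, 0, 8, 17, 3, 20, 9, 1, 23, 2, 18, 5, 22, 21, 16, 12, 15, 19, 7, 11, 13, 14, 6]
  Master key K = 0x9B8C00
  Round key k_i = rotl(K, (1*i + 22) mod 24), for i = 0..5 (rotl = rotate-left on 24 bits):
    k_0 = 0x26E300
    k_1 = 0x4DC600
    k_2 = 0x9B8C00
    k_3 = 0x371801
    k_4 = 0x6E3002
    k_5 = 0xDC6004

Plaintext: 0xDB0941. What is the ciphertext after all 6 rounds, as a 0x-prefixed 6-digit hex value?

s_0 = plaintext = 0xDB0941
s_1 = Round(s_0, k_0) = 0x260BF5
s_2 = Round(s_1, k_1) = 0xC970B1
s_3 = Round(s_2, k_2) = 0xF2C65B
s_4 = Round(s_3, k_3) = 0x80997B
s_5 = Round(s_4, k_4) = 0x5E6B1E
s_6 = Round(s_5, k_5) = 0x099C3C

0x099C3C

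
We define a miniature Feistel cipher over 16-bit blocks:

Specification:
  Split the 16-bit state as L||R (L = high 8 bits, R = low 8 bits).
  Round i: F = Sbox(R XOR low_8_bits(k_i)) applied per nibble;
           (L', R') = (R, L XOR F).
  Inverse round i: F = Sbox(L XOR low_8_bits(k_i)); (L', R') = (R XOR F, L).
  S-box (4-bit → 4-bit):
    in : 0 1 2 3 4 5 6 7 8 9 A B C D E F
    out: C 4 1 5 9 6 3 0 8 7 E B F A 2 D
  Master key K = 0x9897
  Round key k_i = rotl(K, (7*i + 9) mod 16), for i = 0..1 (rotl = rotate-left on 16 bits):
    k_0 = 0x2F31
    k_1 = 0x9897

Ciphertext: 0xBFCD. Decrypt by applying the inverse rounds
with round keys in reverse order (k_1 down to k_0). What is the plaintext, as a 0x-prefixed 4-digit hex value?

s_0 = ciphertext = 0xBFCD
s_1 = InvRound(s_0, k_1) = 0xD5BF
s_2 = InvRound(s_1, k_0) = 0x96D5

0x96D5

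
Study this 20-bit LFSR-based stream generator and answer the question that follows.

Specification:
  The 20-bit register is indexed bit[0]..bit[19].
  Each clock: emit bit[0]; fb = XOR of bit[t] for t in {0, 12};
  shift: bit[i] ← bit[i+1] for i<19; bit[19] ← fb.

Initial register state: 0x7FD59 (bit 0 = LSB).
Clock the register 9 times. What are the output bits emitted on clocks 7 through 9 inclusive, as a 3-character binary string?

101

reg_0 = 0x7FD59
clock 1: out=1, reg = 0x3FEAC
clock 2: out=0, reg = 0x9FF56
clock 3: out=0, reg = 0xCFFAB
clock 4: out=1, reg = 0x67FD5
clock 5: out=1, reg = 0x33FEA
clock 6: out=0, reg = 0x99FF5
clock 7: out=1, reg = 0x4CFFA
clock 8: out=0, reg = 0x267FD
clock 9: out=1, reg = 0x933FE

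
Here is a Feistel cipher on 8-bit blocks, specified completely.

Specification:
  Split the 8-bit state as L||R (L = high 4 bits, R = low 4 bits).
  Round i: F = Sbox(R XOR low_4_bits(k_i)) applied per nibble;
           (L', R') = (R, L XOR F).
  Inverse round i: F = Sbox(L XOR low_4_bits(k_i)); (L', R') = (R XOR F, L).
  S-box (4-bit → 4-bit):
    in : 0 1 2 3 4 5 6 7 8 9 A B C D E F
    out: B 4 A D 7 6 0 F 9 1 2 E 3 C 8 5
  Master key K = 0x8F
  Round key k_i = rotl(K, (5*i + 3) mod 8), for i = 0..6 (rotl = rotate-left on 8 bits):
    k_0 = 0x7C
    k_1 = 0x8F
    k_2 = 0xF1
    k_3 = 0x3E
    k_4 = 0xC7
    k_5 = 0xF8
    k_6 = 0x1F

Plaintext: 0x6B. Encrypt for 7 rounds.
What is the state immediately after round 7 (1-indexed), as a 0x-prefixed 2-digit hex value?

s_0 = plaintext = 0x6B
s_1 = Round(s_0, k_0) = 0xB9
s_2 = Round(s_1, k_1) = 0x9B
s_3 = Round(s_2, k_2) = 0xBB
s_4 = Round(s_3, k_3) = 0xBD
s_5 = Round(s_4, k_4) = 0xD9
s_6 = Round(s_5, k_5) = 0x99
s_7 = Round(s_6, k_6) = 0x99

0x99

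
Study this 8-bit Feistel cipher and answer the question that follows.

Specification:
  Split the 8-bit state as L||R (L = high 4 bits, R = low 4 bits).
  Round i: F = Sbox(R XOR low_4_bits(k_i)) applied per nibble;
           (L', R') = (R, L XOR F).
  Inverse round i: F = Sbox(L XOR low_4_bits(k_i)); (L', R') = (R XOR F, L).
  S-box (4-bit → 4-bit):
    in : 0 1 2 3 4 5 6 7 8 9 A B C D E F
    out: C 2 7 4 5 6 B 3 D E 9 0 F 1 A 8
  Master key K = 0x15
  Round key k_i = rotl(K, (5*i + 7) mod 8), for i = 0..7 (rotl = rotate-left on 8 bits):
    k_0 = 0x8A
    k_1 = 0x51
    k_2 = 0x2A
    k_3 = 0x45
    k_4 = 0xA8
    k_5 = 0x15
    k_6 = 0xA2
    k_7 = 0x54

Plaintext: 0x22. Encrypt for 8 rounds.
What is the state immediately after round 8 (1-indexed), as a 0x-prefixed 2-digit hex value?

0xE8

s_0 = plaintext = 0x22
s_1 = Round(s_0, k_0) = 0x2F
s_2 = Round(s_1, k_1) = 0xF8
s_3 = Round(s_2, k_2) = 0x88
s_4 = Round(s_3, k_3) = 0x89
s_5 = Round(s_4, k_4) = 0x9A
s_6 = Round(s_5, k_5) = 0xA1
s_7 = Round(s_6, k_6) = 0x1E
s_8 = Round(s_7, k_7) = 0xE8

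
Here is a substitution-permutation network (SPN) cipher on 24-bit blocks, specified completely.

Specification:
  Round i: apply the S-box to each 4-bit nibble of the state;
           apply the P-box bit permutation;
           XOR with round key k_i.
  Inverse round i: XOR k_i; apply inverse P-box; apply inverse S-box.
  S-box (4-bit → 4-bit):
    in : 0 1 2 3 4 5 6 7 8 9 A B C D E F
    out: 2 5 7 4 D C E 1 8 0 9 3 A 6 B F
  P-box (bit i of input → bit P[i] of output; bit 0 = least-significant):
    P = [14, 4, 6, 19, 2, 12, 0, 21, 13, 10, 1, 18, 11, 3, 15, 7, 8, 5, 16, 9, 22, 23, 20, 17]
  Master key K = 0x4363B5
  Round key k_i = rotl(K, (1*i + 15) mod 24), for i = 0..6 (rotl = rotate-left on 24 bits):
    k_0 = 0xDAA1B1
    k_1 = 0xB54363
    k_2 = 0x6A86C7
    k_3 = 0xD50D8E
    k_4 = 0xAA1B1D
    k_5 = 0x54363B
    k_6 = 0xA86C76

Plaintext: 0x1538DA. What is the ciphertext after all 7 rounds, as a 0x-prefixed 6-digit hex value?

0xEC49EA

s_0 = plaintext = 0x1538DA
s_1 = Round(s_0, k_0) = 0x8773B0
s_2 = Round(s_1, k_1) = 0xB75A75
s_3 = Round(s_2, k_2) = 0xA62703
s_4 = Round(s_3, k_3) = 0x96B7E6
s_5 = Round(s_4, k_4) = 0x832161
s_6 = Round(s_5, k_5) = 0x77CE70
s_7 = Round(s_6, k_6) = 0xEC49EA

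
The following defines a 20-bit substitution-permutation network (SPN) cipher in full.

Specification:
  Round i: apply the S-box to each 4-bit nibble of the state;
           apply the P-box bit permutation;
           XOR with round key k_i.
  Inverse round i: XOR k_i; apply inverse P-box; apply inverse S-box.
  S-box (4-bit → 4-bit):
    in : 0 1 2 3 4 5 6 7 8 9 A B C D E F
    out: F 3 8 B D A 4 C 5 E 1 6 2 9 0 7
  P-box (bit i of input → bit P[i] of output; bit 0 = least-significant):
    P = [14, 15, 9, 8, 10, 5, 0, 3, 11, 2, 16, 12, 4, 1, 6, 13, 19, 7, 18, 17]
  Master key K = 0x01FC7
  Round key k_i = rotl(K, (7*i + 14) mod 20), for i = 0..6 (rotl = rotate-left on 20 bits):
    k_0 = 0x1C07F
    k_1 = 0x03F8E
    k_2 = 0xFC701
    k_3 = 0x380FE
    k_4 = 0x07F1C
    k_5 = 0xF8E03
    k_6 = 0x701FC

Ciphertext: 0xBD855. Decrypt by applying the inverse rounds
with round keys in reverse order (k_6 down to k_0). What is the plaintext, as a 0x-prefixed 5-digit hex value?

0xBE6C9

s_0 = ciphertext = 0xBD855
s_1 = InvRound(s_0, k_6) = 0xFED93
s_2 = InvRound(s_1, k_5) = 0xCDEE4
s_3 = InvRound(s_2, k_4) = 0xF4E55
s_4 = InvRound(s_3, k_3) = 0xFCA0F
s_5 = InvRound(s_4, k_2) = 0xEC1D2
s_6 = InvRound(s_5, k_1) = 0x443DF
s_7 = InvRound(s_6, k_0) = 0xBE6C9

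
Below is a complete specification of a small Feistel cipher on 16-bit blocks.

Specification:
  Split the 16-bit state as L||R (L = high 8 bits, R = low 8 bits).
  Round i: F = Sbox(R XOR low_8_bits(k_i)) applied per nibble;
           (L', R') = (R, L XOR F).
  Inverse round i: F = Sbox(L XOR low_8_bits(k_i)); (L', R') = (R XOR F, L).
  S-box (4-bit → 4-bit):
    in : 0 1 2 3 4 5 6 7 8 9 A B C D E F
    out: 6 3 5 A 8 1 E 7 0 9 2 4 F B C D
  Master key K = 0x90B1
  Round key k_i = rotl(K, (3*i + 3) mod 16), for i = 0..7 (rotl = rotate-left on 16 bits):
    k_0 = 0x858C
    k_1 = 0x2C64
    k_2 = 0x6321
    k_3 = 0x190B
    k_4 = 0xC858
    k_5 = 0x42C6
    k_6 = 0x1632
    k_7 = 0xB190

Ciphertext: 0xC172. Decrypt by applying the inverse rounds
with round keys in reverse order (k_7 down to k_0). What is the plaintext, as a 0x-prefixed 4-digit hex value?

0xDB6B

s_0 = ciphertext = 0xC172
s_1 = InvRound(s_0, k_7) = 0x61C1
s_2 = InvRound(s_1, k_6) = 0xDB61
s_3 = InvRound(s_2, k_5) = 0x5ADB
s_4 = InvRound(s_3, k_4) = 0xBE5A
s_5 = InvRound(s_4, k_3) = 0x1BBE
s_6 = InvRound(s_5, k_2) = 0x1C1B
s_7 = InvRound(s_6, k_1) = 0x6B1C
s_8 = InvRound(s_7, k_0) = 0xDB6B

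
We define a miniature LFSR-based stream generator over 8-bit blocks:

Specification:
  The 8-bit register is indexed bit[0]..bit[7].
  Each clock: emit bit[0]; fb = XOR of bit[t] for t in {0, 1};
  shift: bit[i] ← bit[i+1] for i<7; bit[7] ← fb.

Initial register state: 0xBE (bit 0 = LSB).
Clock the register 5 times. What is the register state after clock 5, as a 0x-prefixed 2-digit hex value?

reg_0 = 0xBE
clock 1: out=0, reg = 0xDF
clock 2: out=1, reg = 0x6F
clock 3: out=1, reg = 0x37
clock 4: out=1, reg = 0x1B
clock 5: out=1, reg = 0x0D

0x0D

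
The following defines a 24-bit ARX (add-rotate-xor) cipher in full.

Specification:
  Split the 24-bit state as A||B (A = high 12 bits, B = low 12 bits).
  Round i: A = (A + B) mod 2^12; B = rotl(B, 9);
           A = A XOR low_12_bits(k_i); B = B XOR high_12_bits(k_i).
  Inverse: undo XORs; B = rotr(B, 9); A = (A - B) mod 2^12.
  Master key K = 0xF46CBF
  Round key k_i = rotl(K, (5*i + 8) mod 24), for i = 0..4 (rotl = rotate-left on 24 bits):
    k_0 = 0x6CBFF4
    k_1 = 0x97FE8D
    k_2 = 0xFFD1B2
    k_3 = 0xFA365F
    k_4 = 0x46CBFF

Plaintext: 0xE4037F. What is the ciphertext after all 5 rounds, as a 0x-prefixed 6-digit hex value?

s_0 = plaintext = 0xE4037F
s_1 = Round(s_0, k_0) = 0xE4B8A4
s_2 = Round(s_1, k_1) = 0x86206B
s_3 = Round(s_2, k_2) = 0x97F9F0
s_4 = Round(s_3, k_3) = 0x530E9D
s_5 = Round(s_4, k_4) = 0x832FBF

0x832FBF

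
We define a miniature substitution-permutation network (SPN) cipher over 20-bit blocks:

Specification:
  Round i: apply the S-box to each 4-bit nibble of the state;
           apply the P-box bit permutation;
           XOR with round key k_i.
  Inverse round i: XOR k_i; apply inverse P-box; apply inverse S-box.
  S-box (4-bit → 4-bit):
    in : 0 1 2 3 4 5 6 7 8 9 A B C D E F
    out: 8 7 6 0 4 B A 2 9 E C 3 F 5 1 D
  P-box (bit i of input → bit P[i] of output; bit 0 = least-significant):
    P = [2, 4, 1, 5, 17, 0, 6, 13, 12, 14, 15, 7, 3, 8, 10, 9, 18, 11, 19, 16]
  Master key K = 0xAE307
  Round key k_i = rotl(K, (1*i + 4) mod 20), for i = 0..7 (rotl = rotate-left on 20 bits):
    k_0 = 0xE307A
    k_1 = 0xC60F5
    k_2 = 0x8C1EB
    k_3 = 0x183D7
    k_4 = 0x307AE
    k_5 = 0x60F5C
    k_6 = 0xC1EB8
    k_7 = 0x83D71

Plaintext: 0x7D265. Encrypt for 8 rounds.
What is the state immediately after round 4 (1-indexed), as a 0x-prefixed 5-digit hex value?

s_0 = plaintext = 0x7D265
s_1 = Round(s_0, k_0) = 0xEDC47
s_2 = Round(s_1, k_1) = 0x8B42D
s_3 = Round(s_2, k_2) = 0xD40A4
s_4 = Round(s_3, k_3) = 0xDA715
s_5 = Round(s_4, k_4) = 0xD41DB
s_6 = Round(s_5, k_5) = 0x8DB08
s_7 = Round(s_6, k_6) = 0x96A94
s_8 = Round(s_7, k_7) = 0x196B2

0xDA715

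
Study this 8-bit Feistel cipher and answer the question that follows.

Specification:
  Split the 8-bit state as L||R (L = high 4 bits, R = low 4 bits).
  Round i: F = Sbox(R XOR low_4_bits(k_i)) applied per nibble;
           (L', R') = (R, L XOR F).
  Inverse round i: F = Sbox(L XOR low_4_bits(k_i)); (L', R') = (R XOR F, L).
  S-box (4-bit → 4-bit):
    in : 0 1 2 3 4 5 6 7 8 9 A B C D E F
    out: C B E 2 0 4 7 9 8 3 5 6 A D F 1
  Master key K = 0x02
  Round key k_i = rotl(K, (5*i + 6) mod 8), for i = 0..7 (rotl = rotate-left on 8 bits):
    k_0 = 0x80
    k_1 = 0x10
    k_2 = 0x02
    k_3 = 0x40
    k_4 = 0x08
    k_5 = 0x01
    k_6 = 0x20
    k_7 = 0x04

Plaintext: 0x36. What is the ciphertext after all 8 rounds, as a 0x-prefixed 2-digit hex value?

s_0 = plaintext = 0x36
s_1 = Round(s_0, k_0) = 0x64
s_2 = Round(s_1, k_1) = 0x46
s_3 = Round(s_2, k_2) = 0x64
s_4 = Round(s_3, k_3) = 0x46
s_5 = Round(s_4, k_4) = 0x6B
s_6 = Round(s_5, k_5) = 0xB3
s_7 = Round(s_6, k_6) = 0x39
s_8 = Round(s_7, k_7) = 0x9E

0x9E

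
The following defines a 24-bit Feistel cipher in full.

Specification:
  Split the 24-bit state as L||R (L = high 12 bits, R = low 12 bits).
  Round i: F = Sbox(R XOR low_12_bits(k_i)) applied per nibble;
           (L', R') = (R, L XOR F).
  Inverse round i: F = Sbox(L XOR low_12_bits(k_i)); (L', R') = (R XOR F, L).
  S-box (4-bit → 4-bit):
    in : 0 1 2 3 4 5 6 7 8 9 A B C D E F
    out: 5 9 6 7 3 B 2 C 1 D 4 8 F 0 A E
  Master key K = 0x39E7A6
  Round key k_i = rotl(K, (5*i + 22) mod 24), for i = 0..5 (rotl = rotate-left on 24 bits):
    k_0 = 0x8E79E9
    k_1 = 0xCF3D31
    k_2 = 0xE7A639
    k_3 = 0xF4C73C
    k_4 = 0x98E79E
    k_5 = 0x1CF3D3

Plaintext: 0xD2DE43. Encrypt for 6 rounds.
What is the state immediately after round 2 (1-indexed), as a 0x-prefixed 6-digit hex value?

0x1691F2

s_0 = plaintext = 0xD2DE43
s_1 = Round(s_0, k_0) = 0xE43169
s_2 = Round(s_1, k_1) = 0x1691F2
s_3 = Round(s_2, k_2) = 0x1F2D91
s_4 = Round(s_3, k_3) = 0xD915B2
s_5 = Round(s_4, k_4) = 0x5B2BFE
s_6 = Round(s_5, k_5) = 0xBFE4D2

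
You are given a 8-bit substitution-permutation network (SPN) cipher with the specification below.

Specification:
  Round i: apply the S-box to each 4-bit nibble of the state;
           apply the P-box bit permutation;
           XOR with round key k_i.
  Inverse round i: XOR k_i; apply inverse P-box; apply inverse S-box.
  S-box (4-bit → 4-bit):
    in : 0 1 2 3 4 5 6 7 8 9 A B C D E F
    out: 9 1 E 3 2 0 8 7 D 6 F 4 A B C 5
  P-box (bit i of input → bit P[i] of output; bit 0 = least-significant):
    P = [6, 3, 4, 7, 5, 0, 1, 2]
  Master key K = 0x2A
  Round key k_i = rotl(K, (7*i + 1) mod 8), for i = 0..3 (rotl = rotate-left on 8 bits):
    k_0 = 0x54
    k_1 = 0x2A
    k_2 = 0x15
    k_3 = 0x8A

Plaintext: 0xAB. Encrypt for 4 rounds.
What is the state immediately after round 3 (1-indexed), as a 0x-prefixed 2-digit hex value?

0x91

s_0 = plaintext = 0xAB
s_1 = Round(s_0, k_0) = 0x63
s_2 = Round(s_1, k_1) = 0x66
s_3 = Round(s_2, k_2) = 0x91
s_4 = Round(s_3, k_3) = 0xC9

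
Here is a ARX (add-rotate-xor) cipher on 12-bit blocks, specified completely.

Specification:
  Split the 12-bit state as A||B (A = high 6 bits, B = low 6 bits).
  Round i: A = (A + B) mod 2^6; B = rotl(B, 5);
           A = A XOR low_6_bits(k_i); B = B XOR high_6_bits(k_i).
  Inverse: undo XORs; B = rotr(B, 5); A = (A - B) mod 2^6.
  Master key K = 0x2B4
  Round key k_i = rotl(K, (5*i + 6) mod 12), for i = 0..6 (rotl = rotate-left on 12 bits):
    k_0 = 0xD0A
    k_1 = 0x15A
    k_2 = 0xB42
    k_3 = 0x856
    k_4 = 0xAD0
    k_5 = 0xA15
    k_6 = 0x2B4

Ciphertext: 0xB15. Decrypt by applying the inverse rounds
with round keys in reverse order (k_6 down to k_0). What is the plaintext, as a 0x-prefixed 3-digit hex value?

s_0 = ciphertext = 0xB15
s_1 = InvRound(s_0, k_6) = 0x6BE
s_2 = InvRound(s_1, k_5) = 0x8EC
s_3 = InvRound(s_2, k_4) = 0x94E
s_4 = InvRound(s_3, k_3) = 0x51F
s_5 = InvRound(s_4, k_2) = 0xC65
s_6 = InvRound(s_5, k_1) = 0xA81
s_7 = InvRound(s_6, k_0) = 0xD6B

0xD6B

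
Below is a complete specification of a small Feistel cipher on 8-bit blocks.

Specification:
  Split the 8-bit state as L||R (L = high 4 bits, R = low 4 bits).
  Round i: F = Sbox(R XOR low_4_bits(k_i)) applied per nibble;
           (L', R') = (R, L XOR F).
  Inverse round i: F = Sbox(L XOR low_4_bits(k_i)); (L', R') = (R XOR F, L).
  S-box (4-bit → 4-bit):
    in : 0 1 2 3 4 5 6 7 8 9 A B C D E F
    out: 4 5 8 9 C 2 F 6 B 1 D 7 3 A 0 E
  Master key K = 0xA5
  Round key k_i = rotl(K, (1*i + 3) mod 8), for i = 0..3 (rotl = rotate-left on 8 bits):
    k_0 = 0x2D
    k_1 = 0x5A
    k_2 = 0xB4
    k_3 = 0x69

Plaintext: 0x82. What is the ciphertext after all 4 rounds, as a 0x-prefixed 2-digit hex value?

0x4B

s_0 = plaintext = 0x82
s_1 = Round(s_0, k_0) = 0x26
s_2 = Round(s_1, k_1) = 0x61
s_3 = Round(s_2, k_2) = 0x14
s_4 = Round(s_3, k_3) = 0x4B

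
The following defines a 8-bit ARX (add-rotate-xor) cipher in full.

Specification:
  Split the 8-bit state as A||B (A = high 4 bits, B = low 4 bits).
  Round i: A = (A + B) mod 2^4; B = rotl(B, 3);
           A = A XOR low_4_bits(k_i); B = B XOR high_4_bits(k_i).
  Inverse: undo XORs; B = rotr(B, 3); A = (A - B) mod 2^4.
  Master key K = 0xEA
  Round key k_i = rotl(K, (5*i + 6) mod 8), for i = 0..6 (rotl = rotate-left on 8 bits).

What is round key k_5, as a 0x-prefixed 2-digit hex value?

K = 0xEA
k_0 = rotl(K, (5*0+6) mod 8) = rotl(K, 6) = 0xBA
k_1 = rotl(K, (5*1+6) mod 8) = rotl(K, 3) = 0x57
k_2 = rotl(K, (5*2+6) mod 8) = rotl(K, 0) = 0xEA
k_3 = rotl(K, (5*3+6) mod 8) = rotl(K, 5) = 0x5D
k_4 = rotl(K, (5*4+6) mod 8) = rotl(K, 2) = 0xAB
k_5 = rotl(K, (5*5+6) mod 8) = rotl(K, 7) = 0x75

0x75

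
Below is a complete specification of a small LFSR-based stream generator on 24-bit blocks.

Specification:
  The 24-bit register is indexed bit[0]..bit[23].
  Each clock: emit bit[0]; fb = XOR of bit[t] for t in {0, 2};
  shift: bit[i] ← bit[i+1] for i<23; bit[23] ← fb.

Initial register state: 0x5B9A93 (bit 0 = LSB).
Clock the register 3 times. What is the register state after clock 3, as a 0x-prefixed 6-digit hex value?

reg_0 = 0x5B9A93
clock 1: out=1, reg = 0xADCD49
clock 2: out=1, reg = 0xD6E6A4
clock 3: out=0, reg = 0xEB7352

0xEB7352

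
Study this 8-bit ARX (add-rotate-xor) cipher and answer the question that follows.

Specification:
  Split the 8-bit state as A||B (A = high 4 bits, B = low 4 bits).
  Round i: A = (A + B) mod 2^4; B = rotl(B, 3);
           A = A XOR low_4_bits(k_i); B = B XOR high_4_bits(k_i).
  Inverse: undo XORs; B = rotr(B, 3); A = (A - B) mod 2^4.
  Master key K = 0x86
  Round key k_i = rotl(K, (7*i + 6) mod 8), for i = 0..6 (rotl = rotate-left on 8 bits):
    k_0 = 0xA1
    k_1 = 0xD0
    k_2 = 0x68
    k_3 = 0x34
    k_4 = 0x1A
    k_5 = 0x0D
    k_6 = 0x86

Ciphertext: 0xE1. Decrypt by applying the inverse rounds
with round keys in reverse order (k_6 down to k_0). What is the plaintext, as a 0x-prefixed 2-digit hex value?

0x9C

s_0 = ciphertext = 0xE1
s_1 = InvRound(s_0, k_6) = 0x53
s_2 = InvRound(s_1, k_5) = 0x26
s_3 = InvRound(s_2, k_4) = 0xAE
s_4 = InvRound(s_3, k_3) = 0x3B
s_5 = InvRound(s_4, k_2) = 0x0B
s_6 = InvRound(s_5, k_1) = 0x4C
s_7 = InvRound(s_6, k_0) = 0x9C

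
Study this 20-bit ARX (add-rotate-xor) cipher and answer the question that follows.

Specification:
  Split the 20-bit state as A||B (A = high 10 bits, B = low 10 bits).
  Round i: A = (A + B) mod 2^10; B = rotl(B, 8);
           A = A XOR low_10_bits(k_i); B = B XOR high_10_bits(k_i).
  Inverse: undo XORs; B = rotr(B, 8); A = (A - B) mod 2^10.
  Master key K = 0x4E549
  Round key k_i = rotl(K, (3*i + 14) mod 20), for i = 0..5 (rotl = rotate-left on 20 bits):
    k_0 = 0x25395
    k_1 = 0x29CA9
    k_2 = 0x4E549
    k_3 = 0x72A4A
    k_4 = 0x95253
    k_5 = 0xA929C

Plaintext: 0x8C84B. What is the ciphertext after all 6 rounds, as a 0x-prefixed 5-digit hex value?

0x4B623

s_0 = plaintext = 0x8C84B
s_1 = Round(s_0, k_0) = 0x7A386
s_2 = Round(s_1, k_1) = 0x71E46
s_3 = Round(s_2, k_2) = 0x513A8
s_4 = Round(s_3, k_3) = 0xA9920
s_5 = Round(s_4, k_4) = 0x6561C
s_6 = Round(s_5, k_5) = 0x4B623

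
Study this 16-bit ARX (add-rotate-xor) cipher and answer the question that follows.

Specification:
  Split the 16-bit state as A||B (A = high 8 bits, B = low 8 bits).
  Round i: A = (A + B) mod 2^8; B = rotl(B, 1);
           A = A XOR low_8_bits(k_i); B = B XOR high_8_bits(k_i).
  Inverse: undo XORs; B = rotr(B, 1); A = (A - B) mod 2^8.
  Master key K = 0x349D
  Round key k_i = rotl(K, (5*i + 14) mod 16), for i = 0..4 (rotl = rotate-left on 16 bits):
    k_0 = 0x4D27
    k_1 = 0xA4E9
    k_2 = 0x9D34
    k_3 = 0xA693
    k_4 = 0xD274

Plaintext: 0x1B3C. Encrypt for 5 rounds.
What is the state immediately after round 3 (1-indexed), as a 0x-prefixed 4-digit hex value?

0x2E00

s_0 = plaintext = 0x1B3C
s_1 = Round(s_0, k_0) = 0x7035
s_2 = Round(s_1, k_1) = 0x4CCE
s_3 = Round(s_2, k_2) = 0x2E00
s_4 = Round(s_3, k_3) = 0xBDA6
s_5 = Round(s_4, k_4) = 0x179F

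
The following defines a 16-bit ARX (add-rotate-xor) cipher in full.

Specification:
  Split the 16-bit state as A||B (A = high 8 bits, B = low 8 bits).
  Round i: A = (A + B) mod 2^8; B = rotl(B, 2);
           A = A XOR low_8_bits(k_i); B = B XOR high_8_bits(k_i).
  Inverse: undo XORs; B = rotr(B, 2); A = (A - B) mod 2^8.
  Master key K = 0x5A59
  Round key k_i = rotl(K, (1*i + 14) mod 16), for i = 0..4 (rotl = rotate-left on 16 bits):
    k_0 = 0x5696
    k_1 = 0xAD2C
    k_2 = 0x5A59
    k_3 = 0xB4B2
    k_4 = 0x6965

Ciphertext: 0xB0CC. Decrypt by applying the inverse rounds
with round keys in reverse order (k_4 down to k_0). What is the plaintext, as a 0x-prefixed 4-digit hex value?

s_0 = ciphertext = 0xB0CC
s_1 = InvRound(s_0, k_4) = 0x6C69
s_2 = InvRound(s_1, k_3) = 0x6777
s_3 = InvRound(s_2, k_2) = 0xF34B
s_4 = InvRound(s_3, k_1) = 0x26B9
s_5 = InvRound(s_4, k_0) = 0xB5FB

0xB5FB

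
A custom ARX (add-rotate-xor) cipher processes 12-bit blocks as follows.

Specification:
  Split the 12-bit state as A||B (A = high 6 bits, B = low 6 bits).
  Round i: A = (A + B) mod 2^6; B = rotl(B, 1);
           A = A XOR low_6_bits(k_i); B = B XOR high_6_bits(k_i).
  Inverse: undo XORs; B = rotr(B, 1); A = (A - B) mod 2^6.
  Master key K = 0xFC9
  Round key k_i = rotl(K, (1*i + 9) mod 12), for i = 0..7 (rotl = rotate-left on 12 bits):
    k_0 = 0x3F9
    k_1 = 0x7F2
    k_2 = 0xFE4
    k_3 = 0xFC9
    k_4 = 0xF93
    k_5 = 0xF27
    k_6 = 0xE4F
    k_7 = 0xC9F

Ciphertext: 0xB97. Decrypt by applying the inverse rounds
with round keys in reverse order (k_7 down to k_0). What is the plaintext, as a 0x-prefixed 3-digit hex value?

0x9F4

s_0 = ciphertext = 0xB97
s_1 = InvRound(s_0, k_7) = 0xFF2
s_2 = InvRound(s_1, k_6) = 0x2E5
s_3 = InvRound(s_2, k_5) = 0x02C
s_4 = InvRound(s_3, k_4) = 0x289
s_5 = InvRound(s_4, k_3) = 0xA1B
s_6 = InvRound(s_5, k_2) = 0xE92
s_7 = InvRound(s_6, k_1) = 0x8A6
s_8 = InvRound(s_7, k_0) = 0x9F4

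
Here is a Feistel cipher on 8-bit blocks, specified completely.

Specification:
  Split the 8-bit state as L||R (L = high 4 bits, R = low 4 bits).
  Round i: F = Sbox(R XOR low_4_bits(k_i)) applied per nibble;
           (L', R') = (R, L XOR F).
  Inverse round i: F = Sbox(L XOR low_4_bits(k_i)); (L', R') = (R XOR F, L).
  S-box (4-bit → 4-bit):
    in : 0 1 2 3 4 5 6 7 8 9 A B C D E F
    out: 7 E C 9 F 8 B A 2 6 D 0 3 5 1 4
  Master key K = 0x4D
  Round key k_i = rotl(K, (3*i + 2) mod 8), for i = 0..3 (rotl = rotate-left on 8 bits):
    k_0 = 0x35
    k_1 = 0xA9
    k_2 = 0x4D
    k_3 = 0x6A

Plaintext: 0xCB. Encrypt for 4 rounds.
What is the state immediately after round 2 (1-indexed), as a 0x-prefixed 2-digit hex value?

0xD4

s_0 = plaintext = 0xCB
s_1 = Round(s_0, k_0) = 0xBD
s_2 = Round(s_1, k_1) = 0xD4
s_3 = Round(s_2, k_2) = 0x4B
s_4 = Round(s_3, k_3) = 0xBA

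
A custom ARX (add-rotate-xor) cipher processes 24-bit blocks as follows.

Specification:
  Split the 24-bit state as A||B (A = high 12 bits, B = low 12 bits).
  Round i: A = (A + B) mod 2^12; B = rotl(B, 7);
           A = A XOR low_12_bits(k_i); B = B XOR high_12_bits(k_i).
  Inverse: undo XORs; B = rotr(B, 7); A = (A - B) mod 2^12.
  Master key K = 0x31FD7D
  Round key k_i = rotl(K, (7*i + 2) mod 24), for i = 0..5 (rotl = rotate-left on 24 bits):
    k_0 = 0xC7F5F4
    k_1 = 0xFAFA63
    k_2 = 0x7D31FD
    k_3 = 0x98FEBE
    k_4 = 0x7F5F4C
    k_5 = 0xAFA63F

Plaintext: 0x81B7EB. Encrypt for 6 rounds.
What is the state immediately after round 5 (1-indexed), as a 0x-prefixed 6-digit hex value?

0xA37C88

s_0 = plaintext = 0x81B7EB
s_1 = Round(s_0, k_0) = 0x5F29C0
s_2 = Round(s_1, k_1) = 0x5D1FE1
s_3 = Round(s_2, k_2) = 0x44F72C
s_4 = Round(s_3, k_3) = 0x5C5FB6
s_5 = Round(s_4, k_4) = 0xA37C88
s_6 = Round(s_5, k_5) = 0x080E9E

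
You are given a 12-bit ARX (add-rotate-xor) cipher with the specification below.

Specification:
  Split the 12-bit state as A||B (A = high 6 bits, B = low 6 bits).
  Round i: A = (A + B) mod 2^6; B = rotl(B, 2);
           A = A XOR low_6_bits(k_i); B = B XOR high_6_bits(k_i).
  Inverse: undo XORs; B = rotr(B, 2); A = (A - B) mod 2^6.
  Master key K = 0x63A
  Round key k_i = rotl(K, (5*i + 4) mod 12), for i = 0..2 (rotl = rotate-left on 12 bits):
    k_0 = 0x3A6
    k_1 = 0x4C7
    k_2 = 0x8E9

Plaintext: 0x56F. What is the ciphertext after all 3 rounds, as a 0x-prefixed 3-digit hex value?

s_0 = plaintext = 0x56F
s_1 = Round(s_0, k_0) = 0x8B0
s_2 = Round(s_1, k_1) = 0x550
s_3 = Round(s_2, k_2) = 0x322

0x322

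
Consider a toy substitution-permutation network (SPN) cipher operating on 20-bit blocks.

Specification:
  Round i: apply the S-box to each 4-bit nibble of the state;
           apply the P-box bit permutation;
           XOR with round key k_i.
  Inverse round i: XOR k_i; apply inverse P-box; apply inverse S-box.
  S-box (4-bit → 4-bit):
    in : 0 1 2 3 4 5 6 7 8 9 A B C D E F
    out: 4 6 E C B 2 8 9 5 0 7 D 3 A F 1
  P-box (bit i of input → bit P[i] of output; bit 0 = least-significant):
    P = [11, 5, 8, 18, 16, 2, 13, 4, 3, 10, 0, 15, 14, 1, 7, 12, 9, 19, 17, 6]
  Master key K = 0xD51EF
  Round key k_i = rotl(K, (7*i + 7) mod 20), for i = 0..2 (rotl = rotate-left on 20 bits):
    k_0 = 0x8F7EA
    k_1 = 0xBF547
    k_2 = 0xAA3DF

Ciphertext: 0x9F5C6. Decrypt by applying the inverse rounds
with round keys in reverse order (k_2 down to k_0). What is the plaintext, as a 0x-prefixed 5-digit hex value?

0xF0601

s_0 = ciphertext = 0x9F5C6
s_1 = InvRound(s_0, k_2) = 0x87A79
s_2 = InvRound(s_1, k_1) = 0x8544A
s_3 = InvRound(s_2, k_0) = 0xF0601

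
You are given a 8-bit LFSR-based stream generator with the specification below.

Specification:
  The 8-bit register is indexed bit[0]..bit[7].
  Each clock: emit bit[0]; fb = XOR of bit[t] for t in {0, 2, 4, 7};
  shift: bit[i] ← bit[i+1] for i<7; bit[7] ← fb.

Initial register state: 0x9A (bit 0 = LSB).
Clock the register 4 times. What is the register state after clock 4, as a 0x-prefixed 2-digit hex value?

0xC9

reg_0 = 0x9A
clock 1: out=0, reg = 0x4D
clock 2: out=1, reg = 0x26
clock 3: out=0, reg = 0x93
clock 4: out=1, reg = 0xC9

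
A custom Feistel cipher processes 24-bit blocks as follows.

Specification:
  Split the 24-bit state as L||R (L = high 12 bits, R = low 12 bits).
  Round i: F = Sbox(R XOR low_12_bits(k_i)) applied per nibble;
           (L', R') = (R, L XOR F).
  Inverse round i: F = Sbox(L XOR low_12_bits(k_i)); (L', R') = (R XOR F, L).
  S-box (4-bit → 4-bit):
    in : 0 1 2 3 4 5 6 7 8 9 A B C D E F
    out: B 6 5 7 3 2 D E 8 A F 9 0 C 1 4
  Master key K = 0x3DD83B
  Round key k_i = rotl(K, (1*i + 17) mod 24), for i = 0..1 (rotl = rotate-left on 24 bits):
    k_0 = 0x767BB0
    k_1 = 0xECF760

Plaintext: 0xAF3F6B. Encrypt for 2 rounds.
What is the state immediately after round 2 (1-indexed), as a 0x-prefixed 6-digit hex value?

s_0 = plaintext = 0xAF3F6B
s_1 = Round(s_0, k_0) = 0xF6B93A
s_2 = Round(s_1, k_1) = 0x93AE44

0x93AE44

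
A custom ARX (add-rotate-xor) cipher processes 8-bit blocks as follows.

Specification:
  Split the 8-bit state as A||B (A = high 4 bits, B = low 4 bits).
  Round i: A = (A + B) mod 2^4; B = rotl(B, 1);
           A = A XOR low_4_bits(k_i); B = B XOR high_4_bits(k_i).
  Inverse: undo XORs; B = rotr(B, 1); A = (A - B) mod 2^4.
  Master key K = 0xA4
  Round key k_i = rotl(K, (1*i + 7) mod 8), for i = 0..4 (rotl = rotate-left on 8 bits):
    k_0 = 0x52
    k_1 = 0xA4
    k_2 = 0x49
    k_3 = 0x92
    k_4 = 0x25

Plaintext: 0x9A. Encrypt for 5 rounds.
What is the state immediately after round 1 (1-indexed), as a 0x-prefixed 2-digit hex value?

0x10

s_0 = plaintext = 0x9A
s_1 = Round(s_0, k_0) = 0x10
s_2 = Round(s_1, k_1) = 0x5A
s_3 = Round(s_2, k_2) = 0x61
s_4 = Round(s_3, k_3) = 0x5B
s_5 = Round(s_4, k_4) = 0x55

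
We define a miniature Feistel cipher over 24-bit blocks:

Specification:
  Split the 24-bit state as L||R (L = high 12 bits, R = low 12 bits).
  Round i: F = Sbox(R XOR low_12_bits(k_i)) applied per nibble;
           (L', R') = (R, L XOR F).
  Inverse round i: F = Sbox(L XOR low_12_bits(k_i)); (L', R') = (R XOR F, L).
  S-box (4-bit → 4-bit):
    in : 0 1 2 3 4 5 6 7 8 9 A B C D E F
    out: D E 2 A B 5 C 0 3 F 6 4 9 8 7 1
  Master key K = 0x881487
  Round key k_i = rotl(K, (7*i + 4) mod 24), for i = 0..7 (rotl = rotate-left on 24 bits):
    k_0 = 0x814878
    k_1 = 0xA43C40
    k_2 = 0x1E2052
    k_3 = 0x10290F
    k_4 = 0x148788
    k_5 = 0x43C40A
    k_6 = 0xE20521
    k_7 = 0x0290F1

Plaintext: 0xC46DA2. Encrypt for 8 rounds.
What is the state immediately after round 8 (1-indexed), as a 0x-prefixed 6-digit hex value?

s_0 = plaintext = 0xC46DA2
s_1 = Round(s_0, k_0) = 0xDA29C0
s_2 = Round(s_1, k_1) = 0x9C089F
s_3 = Round(s_2, k_2) = 0x89FA58
s_4 = Round(s_3, k_3) = 0xA582CF
s_5 = Round(s_4, k_4) = 0x2CFFE8
s_6 = Round(s_5, k_5) = 0xFE86BD
s_7 = Round(s_6, k_6) = 0x6BD511
s_8 = Round(s_7, k_7) = 0x5113C0

0x5113C0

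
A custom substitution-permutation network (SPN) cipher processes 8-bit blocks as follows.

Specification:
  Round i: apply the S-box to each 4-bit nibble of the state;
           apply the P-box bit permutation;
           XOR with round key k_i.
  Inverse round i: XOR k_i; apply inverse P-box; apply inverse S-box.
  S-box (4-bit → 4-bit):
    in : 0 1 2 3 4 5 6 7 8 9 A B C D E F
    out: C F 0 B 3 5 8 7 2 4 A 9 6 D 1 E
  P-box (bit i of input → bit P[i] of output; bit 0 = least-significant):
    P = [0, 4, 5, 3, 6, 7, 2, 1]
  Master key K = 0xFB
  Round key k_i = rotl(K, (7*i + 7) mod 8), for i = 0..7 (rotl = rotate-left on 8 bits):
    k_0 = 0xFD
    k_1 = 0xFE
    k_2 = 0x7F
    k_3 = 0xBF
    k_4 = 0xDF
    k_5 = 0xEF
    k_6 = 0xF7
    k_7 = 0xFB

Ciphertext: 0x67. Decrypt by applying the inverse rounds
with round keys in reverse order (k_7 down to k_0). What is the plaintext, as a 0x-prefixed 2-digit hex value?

s_0 = ciphertext = 0x67
s_1 = InvRound(s_0, k_7) = 0xCA
s_2 = InvRound(s_1, k_6) = 0x91
s_3 = InvRound(s_2, k_5) = 0xDF
s_4 = InvRound(s_3, k_4) = 0x22
s_5 = InvRound(s_4, k_3) = 0xC3
s_6 = InvRound(s_5, k_2) = 0xCF
s_7 = InvRound(s_6, k_1) = 0x27
s_8 = InvRound(s_7, k_0) = 0x3A

0x3A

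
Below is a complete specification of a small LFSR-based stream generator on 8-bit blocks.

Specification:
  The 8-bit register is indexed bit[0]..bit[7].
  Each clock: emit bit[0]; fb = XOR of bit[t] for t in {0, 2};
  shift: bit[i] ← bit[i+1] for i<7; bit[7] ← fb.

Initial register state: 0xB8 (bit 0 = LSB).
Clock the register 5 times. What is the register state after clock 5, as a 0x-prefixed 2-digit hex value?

reg_0 = 0xB8
clock 1: out=0, reg = 0x5C
clock 2: out=0, reg = 0xAE
clock 3: out=0, reg = 0xD7
clock 4: out=1, reg = 0x6B
clock 5: out=1, reg = 0xB5

0xB5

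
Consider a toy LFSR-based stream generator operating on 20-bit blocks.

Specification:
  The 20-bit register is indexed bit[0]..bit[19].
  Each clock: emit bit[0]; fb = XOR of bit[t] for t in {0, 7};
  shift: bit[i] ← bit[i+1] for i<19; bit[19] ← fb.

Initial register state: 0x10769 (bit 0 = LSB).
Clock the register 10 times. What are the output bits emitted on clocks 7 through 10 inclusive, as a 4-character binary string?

1011

reg_0 = 0x10769
clock 1: out=1, reg = 0x883B4
clock 2: out=0, reg = 0xC41DA
clock 3: out=0, reg = 0xE20ED
clock 4: out=1, reg = 0x71076
clock 5: out=0, reg = 0x3883B
clock 6: out=1, reg = 0x9C41D
clock 7: out=1, reg = 0xCE20E
clock 8: out=0, reg = 0x67107
clock 9: out=1, reg = 0xB3883
clock 10: out=1, reg = 0x59C41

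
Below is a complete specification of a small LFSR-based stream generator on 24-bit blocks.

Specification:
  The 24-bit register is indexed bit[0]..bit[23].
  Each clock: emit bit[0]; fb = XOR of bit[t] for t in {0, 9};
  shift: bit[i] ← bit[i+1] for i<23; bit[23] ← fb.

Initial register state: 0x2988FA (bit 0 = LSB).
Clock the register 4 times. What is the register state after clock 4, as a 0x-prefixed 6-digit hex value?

reg_0 = 0x2988FA
clock 1: out=0, reg = 0x14C47D
clock 2: out=1, reg = 0x8A623E
clock 3: out=0, reg = 0xC5311F
clock 4: out=1, reg = 0xE2988F

0xE2988F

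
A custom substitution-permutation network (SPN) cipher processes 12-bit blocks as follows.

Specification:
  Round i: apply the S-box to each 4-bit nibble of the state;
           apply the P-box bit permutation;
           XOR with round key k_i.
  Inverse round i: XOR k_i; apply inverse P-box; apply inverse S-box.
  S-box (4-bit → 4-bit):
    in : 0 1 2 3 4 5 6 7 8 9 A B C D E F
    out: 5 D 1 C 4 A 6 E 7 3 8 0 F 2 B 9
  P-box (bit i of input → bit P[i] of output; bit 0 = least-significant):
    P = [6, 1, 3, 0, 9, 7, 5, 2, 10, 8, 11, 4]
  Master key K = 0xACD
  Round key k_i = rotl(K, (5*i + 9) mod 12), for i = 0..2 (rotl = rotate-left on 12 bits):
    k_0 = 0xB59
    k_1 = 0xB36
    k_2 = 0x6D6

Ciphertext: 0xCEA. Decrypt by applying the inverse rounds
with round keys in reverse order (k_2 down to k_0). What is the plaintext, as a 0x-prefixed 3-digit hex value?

0xCFB

s_0 = ciphertext = 0xCEA
s_1 = InvRound(s_0, k_2) = 0x314
s_2 = InvRound(s_1, k_1) = 0x44D
s_3 = InvRound(s_2, k_0) = 0xCFB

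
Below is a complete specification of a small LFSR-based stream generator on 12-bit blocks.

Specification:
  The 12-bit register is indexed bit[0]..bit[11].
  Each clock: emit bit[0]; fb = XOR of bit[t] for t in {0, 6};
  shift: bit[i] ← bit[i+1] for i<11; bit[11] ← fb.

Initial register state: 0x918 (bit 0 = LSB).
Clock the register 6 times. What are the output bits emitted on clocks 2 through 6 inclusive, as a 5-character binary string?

reg_0 = 0x918
clock 1: out=0, reg = 0x48C
clock 2: out=0, reg = 0x246
clock 3: out=0, reg = 0x923
clock 4: out=1, reg = 0xC91
clock 5: out=1, reg = 0xE48
clock 6: out=0, reg = 0xF24

00110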